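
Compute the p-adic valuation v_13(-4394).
v_13(-4394) = 3

v_13(n) is the largest exponent k such that 13^k divides n. Factor out: -4394 = -13^3 · 2. (Sign doesn't affect v_p.) So v_13(-4394) = 3.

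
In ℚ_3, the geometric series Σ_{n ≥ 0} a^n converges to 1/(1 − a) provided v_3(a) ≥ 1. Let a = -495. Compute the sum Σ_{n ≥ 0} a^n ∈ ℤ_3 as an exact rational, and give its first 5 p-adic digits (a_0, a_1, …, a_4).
Σ a^n = 1/(1 − a) = 1/496;  first 5 digits = (1, 0, 2, 2, 0)

v_3(a) = 2 ≥ 1, so the series converges in ℤ_3 to 1/(1 − a) = 1/(1 − (-495)) = 1/496. Expand this rational in ℤ_3: compute digits iteratively via d_i = x_i mod 3, x_{i+1} = (x_i − d_i)/3. The first 5 digits are (1, 0, 2, 2, 0).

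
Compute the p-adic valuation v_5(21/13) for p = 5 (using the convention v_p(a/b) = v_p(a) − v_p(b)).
v_5(21/13) = 0

Factor powers of 5 from the numerator and denominator of the reduced fraction: 21 = 5^0 · 21 and 13 = 5^0 · 13. Apply v_p(a/b) = v_p(a) − v_p(b): v_5(21/13) = 0 − 0 = 0.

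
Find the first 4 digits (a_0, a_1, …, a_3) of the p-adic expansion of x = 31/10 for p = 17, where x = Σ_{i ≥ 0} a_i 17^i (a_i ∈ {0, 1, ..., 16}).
(a_0, …, a_3) = (15, 1, 5, 15)

v_17(31/10) = 0 (numerator and denominator both coprime to 17), so x ∈ ℤ_17^×. Compute digits iteratively via a_i = x_i mod 17, x_{i+1} = (x_i − a_i)/17, with x_0 = x:
  x_0 = 31/10;  a_0 = 15;  x_1 = (x_0 − 15)/17 = -7/10
  x_1 = -7/10;  a_1 = 1;  x_2 = (x_1 − 1)/17 = -1/10
  x_2 = -1/10;  a_2 = 5;  x_3 = (x_2 − 5)/17 = -3/10
  x_3 = -3/10;  a_3 = 15;  x_4 = (x_3 − 15)/17 = -9/10
Digits: (15, 1, 5, 15).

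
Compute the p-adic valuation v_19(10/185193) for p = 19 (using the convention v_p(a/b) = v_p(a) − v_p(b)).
v_19(10/185193) = -3

Factor powers of 19 from the numerator and denominator of the reduced fraction: 10 = 19^0 · 10 and 185193 = 19^3 · 27. Apply v_p(a/b) = v_p(a) − v_p(b): v_19(10/185193) = 0 − 3 = -3.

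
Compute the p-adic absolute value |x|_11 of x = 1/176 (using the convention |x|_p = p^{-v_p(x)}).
|1/176|_11 = 11

Step 1 — compute v_11(x) by factoring powers of 11 out of the numerator and denominator: v_11(1/176) = -1. Step 2 — apply |x|_p = p^{-v_p(x)} = 11^{1} = 11.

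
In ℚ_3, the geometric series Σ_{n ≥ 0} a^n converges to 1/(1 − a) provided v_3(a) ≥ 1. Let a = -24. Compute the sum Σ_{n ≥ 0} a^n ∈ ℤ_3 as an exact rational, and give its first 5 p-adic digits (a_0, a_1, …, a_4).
Σ a^n = 1/(1 − a) = 1/25;  first 5 digits = (1, 1, 1, 0, 2)

v_3(a) = 1 ≥ 1, so the series converges in ℤ_3 to 1/(1 − a) = 1/(1 − (-24)) = 1/25. Expand this rational in ℤ_3: compute digits iteratively via d_i = x_i mod 3, x_{i+1} = (x_i − d_i)/3. The first 5 digits are (1, 1, 1, 0, 2).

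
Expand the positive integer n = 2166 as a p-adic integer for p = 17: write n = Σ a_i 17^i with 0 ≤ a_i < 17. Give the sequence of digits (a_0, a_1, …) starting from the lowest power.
(a_0, a_1, …) = (7, 8, 7)

Repeated division by 17 gives the digits low-to-high: 2166 = 7 + 8·17^1 + 7·17^2. Digit sequence: (7, 8, 7).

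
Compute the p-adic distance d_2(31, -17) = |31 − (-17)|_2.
d_2(31, -17) = 1/16

Step 1 — x − y = 31 − (-17) = 48. Step 2 — v_2(48) = 4 (factor: 48 = (2^4 · 3); the sign does not affect v_p). Step 3 — |x − y|_2 = 2^{-4} = 1/16.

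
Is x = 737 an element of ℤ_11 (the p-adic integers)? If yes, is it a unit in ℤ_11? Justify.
x ∈ ℤ_11 but not a unit; v_11(x) = 1 > 0

ℤ_11 = {x ∈ ℚ_11 : v_11(x) ≥ 0} and ℤ_11^× = {x ∈ ℤ_11 : v_11(x) = 0}. Here v_11(737) = v_11(num) − v_11(den) = 1; compare against these criteria.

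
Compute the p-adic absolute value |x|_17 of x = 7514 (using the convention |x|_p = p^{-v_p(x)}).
|7514|_17 = 1/289

Step 1 — compute v_17(x) by factoring powers of 17 out of the numerator and denominator: v_17(7514) = 2. Step 2 — apply |x|_p = p^{-v_p(x)} = 17^{-2} = 1/289.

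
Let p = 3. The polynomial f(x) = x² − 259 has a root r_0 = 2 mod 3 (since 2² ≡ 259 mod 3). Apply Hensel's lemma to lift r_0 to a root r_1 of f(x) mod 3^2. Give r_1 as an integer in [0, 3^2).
r_1 = 5 (mod 9)

Hensel's recurrence: r_{i+1} = r_i − f(r_i)·(f′(r_i))^{-1} mod 3^{i+2}, with f′(x) = 2x. Iterate:
  r_0 = 2 (mod 3)
  r_1 = 5 (mod 9)
Final: r_1 = 5, and one checks f(r_1) ≡ 0 mod 3^2.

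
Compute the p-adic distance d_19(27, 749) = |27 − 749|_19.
d_19(27, 749) = 1/361

Step 1 — x − y = 27 − 749 = -722. Step 2 — v_19(-722) = 2 (factor: -722 = −(19^2 · 2); the sign does not affect v_p). Step 3 — |x − y|_19 = 19^{-2} = 1/361.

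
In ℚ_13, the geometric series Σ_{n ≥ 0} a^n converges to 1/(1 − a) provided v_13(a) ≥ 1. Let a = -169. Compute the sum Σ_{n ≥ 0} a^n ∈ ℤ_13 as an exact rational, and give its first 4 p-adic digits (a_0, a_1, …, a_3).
Σ a^n = 1/(1 − a) = 1/170;  first 4 digits = (1, 0, 12, 12)

v_13(a) = 2 ≥ 1, so the series converges in ℤ_13 to 1/(1 − a) = 1/(1 − (-169)) = 1/170. Expand this rational in ℤ_13: compute digits iteratively via d_i = x_i mod 13, x_{i+1} = (x_i − d_i)/13. The first 4 digits are (1, 0, 12, 12).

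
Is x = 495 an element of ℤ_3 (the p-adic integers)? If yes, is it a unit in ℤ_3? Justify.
x ∈ ℤ_3 but not a unit; v_3(x) = 2 > 0

ℤ_3 = {x ∈ ℚ_3 : v_3(x) ≥ 0} and ℤ_3^× = {x ∈ ℤ_3 : v_3(x) = 0}. Here v_3(495) = v_3(num) − v_3(den) = 2; compare against these criteria.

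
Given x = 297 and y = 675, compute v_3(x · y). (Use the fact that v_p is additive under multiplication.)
v_3(200475) = 6

v_p(x) = 3 (factor: 297 = 3^3 · 11); v_p(y) = 3 (factor: 675 = 3^3 · 25). Additivity: v_p(xy) = v_p(x) + v_p(y) = 3 + 3 = 6. (Direct check: xy = 200475 = 3^6 · (275).)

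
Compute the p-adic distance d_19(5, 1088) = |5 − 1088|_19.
d_19(5, 1088) = 1/361

Step 1 — x − y = 5 − 1088 = -1083. Step 2 — v_19(-1083) = 2 (factor: -1083 = −(19^2 · 3); the sign does not affect v_p). Step 3 — |x − y|_19 = 19^{-2} = 1/361.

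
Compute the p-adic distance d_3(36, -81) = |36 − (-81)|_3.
d_3(36, -81) = 1/9

Step 1 — x − y = 36 − (-81) = 117. Step 2 — v_3(117) = 2 (factor: 117 = (3^2 · 13); the sign does not affect v_p). Step 3 — |x − y|_3 = 3^{-2} = 1/9.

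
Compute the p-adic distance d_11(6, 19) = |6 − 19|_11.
d_11(6, 19) = 1

Step 1 — x − y = 6 − 19 = -13. Step 2 — v_11(-13) = 0 (factor: -13 = −(11^0 · 13); the sign does not affect v_p). Step 3 — |x − y|_11 = 11^{0} = 1.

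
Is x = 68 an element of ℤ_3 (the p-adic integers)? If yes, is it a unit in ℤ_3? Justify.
x ∈ ℤ_3^× (unit); v_3(x) = 0

ℤ_3 = {x ∈ ℚ_3 : v_3(x) ≥ 0} and ℤ_3^× = {x ∈ ℤ_3 : v_3(x) = 0}. Here v_3(68) = v_3(num) − v_3(den) = 0; compare against these criteria.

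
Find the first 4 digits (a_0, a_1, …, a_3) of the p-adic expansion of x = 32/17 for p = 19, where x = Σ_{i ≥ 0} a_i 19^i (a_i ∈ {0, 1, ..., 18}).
(a_0, …, a_3) = (3, 10, 14, 16)

v_19(32/17) = 0 (numerator and denominator both coprime to 19), so x ∈ ℤ_19^×. Compute digits iteratively via a_i = x_i mod 19, x_{i+1} = (x_i − a_i)/19, with x_0 = x:
  x_0 = 32/17;  a_0 = 3;  x_1 = (x_0 − 3)/19 = -1/17
  x_1 = -1/17;  a_1 = 10;  x_2 = (x_1 − 10)/19 = -9/17
  x_2 = -9/17;  a_2 = 14;  x_3 = (x_2 − 14)/19 = -13/17
  x_3 = -13/17;  a_3 = 16;  x_4 = (x_3 − 16)/19 = -15/17
Digits: (3, 10, 14, 16).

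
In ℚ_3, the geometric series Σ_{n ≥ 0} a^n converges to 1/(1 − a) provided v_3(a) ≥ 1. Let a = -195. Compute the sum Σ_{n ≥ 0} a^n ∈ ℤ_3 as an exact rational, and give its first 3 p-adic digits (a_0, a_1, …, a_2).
Σ a^n = 1/(1 − a) = 1/196;  first 3 digits = (1, 1, 0)

v_3(a) = 1 ≥ 1, so the series converges in ℤ_3 to 1/(1 − a) = 1/(1 − (-195)) = 1/196. Expand this rational in ℤ_3: compute digits iteratively via d_i = x_i mod 3, x_{i+1} = (x_i − d_i)/3. The first 3 digits are (1, 1, 0).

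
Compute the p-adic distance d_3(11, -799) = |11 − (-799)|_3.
d_3(11, -799) = 1/81

Step 1 — x − y = 11 − (-799) = 810. Step 2 — v_3(810) = 4 (factor: 810 = (3^4 · 10); the sign does not affect v_p). Step 3 — |x − y|_3 = 3^{-4} = 1/81.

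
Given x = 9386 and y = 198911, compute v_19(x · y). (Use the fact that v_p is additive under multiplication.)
v_19(1866978646) = 5

v_p(x) = 2 (factor: 9386 = 19^2 · 26); v_p(y) = 3 (factor: 198911 = 19^3 · 29). Additivity: v_p(xy) = v_p(x) + v_p(y) = 2 + 3 = 5. (Direct check: xy = 1866978646 = 19^5 · (754).)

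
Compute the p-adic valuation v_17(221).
v_17(221) = 1

v_17(n) is the largest exponent k such that 17^k divides n. Factor out: 221 = 17^1 · 13. (Sign doesn't affect v_p.) So v_17(221) = 1.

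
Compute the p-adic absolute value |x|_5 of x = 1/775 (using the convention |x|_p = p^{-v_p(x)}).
|1/775|_5 = 25

Step 1 — compute v_5(x) by factoring powers of 5 out of the numerator and denominator: v_5(1/775) = -2. Step 2 — apply |x|_p = p^{-v_p(x)} = 5^{2} = 25.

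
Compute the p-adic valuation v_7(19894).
v_7(19894) = 3

v_7(n) is the largest exponent k such that 7^k divides n. Factor out: 19894 = 7^3 · 58. (Sign doesn't affect v_p.) So v_7(19894) = 3.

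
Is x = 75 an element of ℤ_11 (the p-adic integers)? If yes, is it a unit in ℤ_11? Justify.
x ∈ ℤ_11^× (unit); v_11(x) = 0

ℤ_11 = {x ∈ ℚ_11 : v_11(x) ≥ 0} and ℤ_11^× = {x ∈ ℤ_11 : v_11(x) = 0}. Here v_11(75) = v_11(num) − v_11(den) = 0; compare against these criteria.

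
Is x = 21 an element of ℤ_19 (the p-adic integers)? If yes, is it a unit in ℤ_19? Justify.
x ∈ ℤ_19^× (unit); v_19(x) = 0

ℤ_19 = {x ∈ ℚ_19 : v_19(x) ≥ 0} and ℤ_19^× = {x ∈ ℤ_19 : v_19(x) = 0}. Here v_19(21) = v_19(num) − v_19(den) = 0; compare against these criteria.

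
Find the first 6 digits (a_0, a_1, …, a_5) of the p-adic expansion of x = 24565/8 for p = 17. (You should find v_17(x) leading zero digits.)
(a_0, …, a_5) = (0, 0, 0, 7, 6, 6)

v_17(24565/8) = 3, so a_0 = ... = a_2 = 0. Factor out: x = 17^3 · u with u = 5/8 a unit in ℤ_17. Expand u iteratively via a_{v+i} = u_i mod 17, u_{i+1} = (u_i − a_{v+i})/17:
  u_0 = 5/8;  a_3 = 7;  u_1 = (u_0 − 7)/17 = -3/8
  u_1 = -3/8;  a_4 = 6;  u_2 = (u_1 − 6)/17 = -3/8
  u_2 = -3/8;  a_5 = 6;  u_3 = (u_2 − 6)/17 = -3/8
Digits: (0, 0, 0, 7, 6, 6).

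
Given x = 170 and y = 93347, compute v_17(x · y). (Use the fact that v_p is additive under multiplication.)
v_17(15868990) = 4

v_p(x) = 1 (factor: 170 = 17^1 · 10); v_p(y) = 3 (factor: 93347 = 17^3 · 19). Additivity: v_p(xy) = v_p(x) + v_p(y) = 1 + 3 = 4. (Direct check: xy = 15868990 = 17^4 · (190).)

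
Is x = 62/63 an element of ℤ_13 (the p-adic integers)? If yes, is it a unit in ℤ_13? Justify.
x ∈ ℤ_13^× (unit); v_13(x) = 0

ℤ_13 = {x ∈ ℚ_13 : v_13(x) ≥ 0} and ℤ_13^× = {x ∈ ℤ_13 : v_13(x) = 0}. Here v_13(62/63) = v_13(num) − v_13(den) = 0; compare against these criteria.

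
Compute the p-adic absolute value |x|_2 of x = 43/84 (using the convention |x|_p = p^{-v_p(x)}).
|43/84|_2 = 4

Step 1 — compute v_2(x) by factoring powers of 2 out of the numerator and denominator: v_2(43/84) = -2. Step 2 — apply |x|_p = p^{-v_p(x)} = 2^{2} = 4.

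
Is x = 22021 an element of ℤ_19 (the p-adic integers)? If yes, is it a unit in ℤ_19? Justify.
x ∈ ℤ_19 but not a unit; v_19(x) = 2 > 0

ℤ_19 = {x ∈ ℚ_19 : v_19(x) ≥ 0} and ℤ_19^× = {x ∈ ℤ_19 : v_19(x) = 0}. Here v_19(22021) = v_19(num) − v_19(den) = 2; compare against these criteria.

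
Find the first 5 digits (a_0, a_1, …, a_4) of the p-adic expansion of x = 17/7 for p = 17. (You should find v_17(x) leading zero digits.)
(a_0, …, a_4) = (0, 5, 7, 2, 12)

v_17(17/7) = 1, so a_0 = ... = a_0 = 0. Factor out: x = 17^1 · u with u = 1/7 a unit in ℤ_17. Expand u iteratively via a_{v+i} = u_i mod 17, u_{i+1} = (u_i − a_{v+i})/17:
  u_0 = 1/7;  a_1 = 5;  u_1 = (u_0 − 5)/17 = -2/7
  u_1 = -2/7;  a_2 = 7;  u_2 = (u_1 − 7)/17 = -3/7
  u_2 = -3/7;  a_3 = 2;  u_3 = (u_2 − 2)/17 = -1/7
  u_3 = -1/7;  a_4 = 12;  u_4 = (u_3 − 12)/17 = -5/7
Digits: (0, 5, 7, 2, 12).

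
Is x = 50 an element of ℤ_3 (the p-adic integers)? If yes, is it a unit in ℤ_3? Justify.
x ∈ ℤ_3^× (unit); v_3(x) = 0

ℤ_3 = {x ∈ ℚ_3 : v_3(x) ≥ 0} and ℤ_3^× = {x ∈ ℤ_3 : v_3(x) = 0}. Here v_3(50) = v_3(num) − v_3(den) = 0; compare against these criteria.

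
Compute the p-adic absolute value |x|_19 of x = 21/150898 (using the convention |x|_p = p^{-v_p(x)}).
|21/150898|_19 = 6859

Step 1 — compute v_19(x) by factoring powers of 19 out of the numerator and denominator: v_19(21/150898) = -3. Step 2 — apply |x|_p = p^{-v_p(x)} = 19^{3} = 6859.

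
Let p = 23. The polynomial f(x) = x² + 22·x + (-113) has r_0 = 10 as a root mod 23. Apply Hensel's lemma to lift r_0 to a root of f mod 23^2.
r_1 = 194 (mod 529)

Hensel: r_{i+1} = r_i − f(r_i)·(f′(r_i))^{-1} mod 23^{i+2}, f′(x) = 2x + 22. Iterate:
  r_0 = 10 (mod 23)
  r_1 = 194 (mod 529)
Final: r = 194 satisfies f(r) ≡ 0 mod 23^2.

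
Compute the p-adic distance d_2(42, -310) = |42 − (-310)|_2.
d_2(42, -310) = 1/32

Step 1 — x − y = 42 − (-310) = 352. Step 2 — v_2(352) = 5 (factor: 352 = (2^5 · 11); the sign does not affect v_p). Step 3 — |x − y|_2 = 2^{-5} = 1/32.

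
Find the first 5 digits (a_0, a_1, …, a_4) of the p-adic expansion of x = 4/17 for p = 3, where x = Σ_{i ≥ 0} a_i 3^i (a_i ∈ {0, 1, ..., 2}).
(a_0, …, a_4) = (2, 1, 0, 0, 1)

v_3(4/17) = 0 (numerator and denominator both coprime to 3), so x ∈ ℤ_3^×. Compute digits iteratively via a_i = x_i mod 3, x_{i+1} = (x_i − a_i)/3, with x_0 = x:
  x_0 = 4/17;  a_0 = 2;  x_1 = (x_0 − 2)/3 = -10/17
  x_1 = -10/17;  a_1 = 1;  x_2 = (x_1 − 1)/3 = -9/17
  x_2 = -9/17;  a_2 = 0;  x_3 = (x_2 − 0)/3 = -3/17
  x_3 = -3/17;  a_3 = 0;  x_4 = (x_3 − 0)/3 = -1/17
  x_4 = -1/17;  a_4 = 1;  x_5 = (x_4 − 1)/3 = -6/17
Digits: (2, 1, 0, 0, 1).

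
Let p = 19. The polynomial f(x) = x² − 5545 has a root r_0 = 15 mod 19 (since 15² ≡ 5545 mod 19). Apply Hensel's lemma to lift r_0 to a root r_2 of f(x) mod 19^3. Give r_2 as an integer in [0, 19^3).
r_2 = 2599 (mod 6859)

Hensel's recurrence: r_{i+1} = r_i − f(r_i)·(f′(r_i))^{-1} mod 19^{i+2}, with f′(x) = 2x. Iterate:
  r_0 = 15 (mod 19)
  r_1 = 72 (mod 361)
  r_2 = 2599 (mod 6859)
Final: r_2 = 2599, and one checks f(r_2) ≡ 0 mod 19^3.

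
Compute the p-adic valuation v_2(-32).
v_2(-32) = 5

v_2(n) is the largest exponent k such that 2^k divides n. Factor out: -32 = -2^5 · 1. (Sign doesn't affect v_p.) So v_2(-32) = 5.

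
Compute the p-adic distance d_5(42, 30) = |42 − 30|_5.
d_5(42, 30) = 1

Step 1 — x − y = 42 − 30 = 12. Step 2 — v_5(12) = 0 (factor: 12 = (5^0 · 12); the sign does not affect v_p). Step 3 — |x − y|_5 = 5^{0} = 1.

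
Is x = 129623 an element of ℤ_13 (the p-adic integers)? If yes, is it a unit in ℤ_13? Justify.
x ∈ ℤ_13 but not a unit; v_13(x) = 3 > 0

ℤ_13 = {x ∈ ℚ_13 : v_13(x) ≥ 0} and ℤ_13^× = {x ∈ ℤ_13 : v_13(x) = 0}. Here v_13(129623) = v_13(num) − v_13(den) = 3; compare against these criteria.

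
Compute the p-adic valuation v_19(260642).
v_19(260642) = 4

v_19(n) is the largest exponent k such that 19^k divides n. Factor out: 260642 = 19^4 · 2. (Sign doesn't affect v_p.) So v_19(260642) = 4.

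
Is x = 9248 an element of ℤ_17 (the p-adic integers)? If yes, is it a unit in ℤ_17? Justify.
x ∈ ℤ_17 but not a unit; v_17(x) = 2 > 0

ℤ_17 = {x ∈ ℚ_17 : v_17(x) ≥ 0} and ℤ_17^× = {x ∈ ℤ_17 : v_17(x) = 0}. Here v_17(9248) = v_17(num) − v_17(den) = 2; compare against these criteria.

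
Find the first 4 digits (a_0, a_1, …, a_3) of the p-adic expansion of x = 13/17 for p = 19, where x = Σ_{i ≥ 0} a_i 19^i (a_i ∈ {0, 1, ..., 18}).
(a_0, …, a_3) = (3, 1, 10, 14)

v_19(13/17) = 0 (numerator and denominator both coprime to 19), so x ∈ ℤ_19^×. Compute digits iteratively via a_i = x_i mod 19, x_{i+1} = (x_i − a_i)/19, with x_0 = x:
  x_0 = 13/17;  a_0 = 3;  x_1 = (x_0 − 3)/19 = -2/17
  x_1 = -2/17;  a_1 = 1;  x_2 = (x_1 − 1)/19 = -1/17
  x_2 = -1/17;  a_2 = 10;  x_3 = (x_2 − 10)/19 = -9/17
  x_3 = -9/17;  a_3 = 14;  x_4 = (x_3 − 14)/19 = -13/17
Digits: (3, 1, 10, 14).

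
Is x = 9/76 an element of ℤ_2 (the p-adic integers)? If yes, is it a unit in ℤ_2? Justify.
x ∉ ℤ_2 (v_2(x) = -2 < 0)

ℤ_2 = {x ∈ ℚ_2 : v_2(x) ≥ 0} and ℤ_2^× = {x ∈ ℤ_2 : v_2(x) = 0}. Here v_2(9/76) = v_2(num) − v_2(den) = -2; compare against these criteria.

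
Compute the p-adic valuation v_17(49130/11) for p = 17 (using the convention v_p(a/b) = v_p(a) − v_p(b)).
v_17(49130/11) = 3

Factor powers of 17 from the numerator and denominator of the reduced fraction: 49130 = 17^3 · 10 and 11 = 17^0 · 11. Apply v_p(a/b) = v_p(a) − v_p(b): v_17(49130/11) = 3 − 0 = 3.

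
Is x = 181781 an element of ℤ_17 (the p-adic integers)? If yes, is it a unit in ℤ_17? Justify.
x ∈ ℤ_17 but not a unit; v_17(x) = 3 > 0

ℤ_17 = {x ∈ ℚ_17 : v_17(x) ≥ 0} and ℤ_17^× = {x ∈ ℤ_17 : v_17(x) = 0}. Here v_17(181781) = v_17(num) − v_17(den) = 3; compare against these criteria.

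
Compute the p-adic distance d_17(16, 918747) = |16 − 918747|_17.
d_17(16, 918747) = 1/83521

Step 1 — x − y = 16 − 918747 = -918731. Step 2 — v_17(-918731) = 4 (factor: -918731 = −(17^4 · 11); the sign does not affect v_p). Step 3 — |x − y|_17 = 17^{-4} = 1/83521.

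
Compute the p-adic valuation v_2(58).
v_2(58) = 1

v_2(n) is the largest exponent k such that 2^k divides n. Factor out: 58 = 2^1 · 29. (Sign doesn't affect v_p.) So v_2(58) = 1.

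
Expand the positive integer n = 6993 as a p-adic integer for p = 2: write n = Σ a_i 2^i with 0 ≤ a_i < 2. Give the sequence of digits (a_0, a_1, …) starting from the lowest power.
(a_0, a_1, …) = (1, 0, 0, 0, 1, 0, 1, 0, 1, 1, 0, 1, 1)

Repeated division by 2 gives the digits low-to-high: 6993 = 1 + 1·2^4 + 1·2^6 + 1·2^8 + 1·2^9 + 1·2^11 + 1·2^12. Digit sequence: (1, 0, 0, 0, 1, 0, 1, 0, 1, 1, 0, 1, 1).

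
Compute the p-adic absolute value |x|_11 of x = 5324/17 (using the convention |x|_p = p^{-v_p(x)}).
|5324/17|_11 = 1/1331

Step 1 — compute v_11(x) by factoring powers of 11 out of the numerator and denominator: v_11(5324/17) = 3. Step 2 — apply |x|_p = p^{-v_p(x)} = 11^{-3} = 1/1331.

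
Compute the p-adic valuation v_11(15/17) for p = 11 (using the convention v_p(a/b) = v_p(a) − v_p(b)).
v_11(15/17) = 0

Factor powers of 11 from the numerator and denominator of the reduced fraction: 15 = 11^0 · 15 and 17 = 11^0 · 17. Apply v_p(a/b) = v_p(a) − v_p(b): v_11(15/17) = 0 − 0 = 0.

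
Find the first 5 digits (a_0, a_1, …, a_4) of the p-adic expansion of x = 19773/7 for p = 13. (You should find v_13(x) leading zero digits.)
(a_0, …, a_4) = (0, 0, 0, 5, 9)

v_13(19773/7) = 3, so a_0 = ... = a_2 = 0. Factor out: x = 13^3 · u with u = 9/7 a unit in ℤ_13. Expand u iteratively via a_{v+i} = u_i mod 13, u_{i+1} = (u_i − a_{v+i})/13:
  u_0 = 9/7;  a_3 = 5;  u_1 = (u_0 − 5)/13 = -2/7
  u_1 = -2/7;  a_4 = 9;  u_2 = (u_1 − 9)/13 = -5/7
Digits: (0, 0, 0, 5, 9).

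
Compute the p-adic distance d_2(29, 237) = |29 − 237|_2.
d_2(29, 237) = 1/16

Step 1 — x − y = 29 − 237 = -208. Step 2 — v_2(-208) = 4 (factor: -208 = −(2^4 · 13); the sign does not affect v_p). Step 3 — |x − y|_2 = 2^{-4} = 1/16.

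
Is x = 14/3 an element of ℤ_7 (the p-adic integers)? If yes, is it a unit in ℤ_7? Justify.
x ∈ ℤ_7 but not a unit; v_7(x) = 1 > 0

ℤ_7 = {x ∈ ℚ_7 : v_7(x) ≥ 0} and ℤ_7^× = {x ∈ ℤ_7 : v_7(x) = 0}. Here v_7(14/3) = v_7(num) − v_7(den) = 1; compare against these criteria.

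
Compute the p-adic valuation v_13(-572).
v_13(-572) = 1

v_13(n) is the largest exponent k such that 13^k divides n. Factor out: -572 = -13^1 · 44. (Sign doesn't affect v_p.) So v_13(-572) = 1.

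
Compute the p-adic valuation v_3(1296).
v_3(1296) = 4

v_3(n) is the largest exponent k such that 3^k divides n. Factor out: 1296 = 3^4 · 16. (Sign doesn't affect v_p.) So v_3(1296) = 4.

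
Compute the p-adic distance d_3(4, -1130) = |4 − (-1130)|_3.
d_3(4, -1130) = 1/81

Step 1 — x − y = 4 − (-1130) = 1134. Step 2 — v_3(1134) = 4 (factor: 1134 = (3^4 · 14); the sign does not affect v_p). Step 3 — |x − y|_3 = 3^{-4} = 1/81.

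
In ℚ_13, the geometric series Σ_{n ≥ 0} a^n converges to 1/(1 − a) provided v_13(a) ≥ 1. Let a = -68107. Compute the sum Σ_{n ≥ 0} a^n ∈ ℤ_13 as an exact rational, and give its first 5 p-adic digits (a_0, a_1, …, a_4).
Σ a^n = 1/(1 − a) = 1/68108;  first 5 digits = (1, 0, 0, 8, 10)

v_13(a) = 3 ≥ 1, so the series converges in ℤ_13 to 1/(1 − a) = 1/(1 − (-68107)) = 1/68108. Expand this rational in ℤ_13: compute digits iteratively via d_i = x_i mod 13, x_{i+1} = (x_i − d_i)/13. The first 5 digits are (1, 0, 0, 8, 10).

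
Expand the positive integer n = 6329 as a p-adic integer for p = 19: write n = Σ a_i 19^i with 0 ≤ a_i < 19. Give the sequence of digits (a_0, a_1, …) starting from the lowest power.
(a_0, a_1, …) = (2, 10, 17)

Repeated division by 19 gives the digits low-to-high: 6329 = 2 + 10·19^1 + 17·19^2. Digit sequence: (2, 10, 17).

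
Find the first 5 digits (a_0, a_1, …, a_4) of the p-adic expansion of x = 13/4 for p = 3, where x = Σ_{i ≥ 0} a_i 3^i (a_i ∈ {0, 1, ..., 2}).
(a_0, …, a_4) = (1, 0, 1, 2, 0)

v_3(13/4) = 0 (numerator and denominator both coprime to 3), so x ∈ ℤ_3^×. Compute digits iteratively via a_i = x_i mod 3, x_{i+1} = (x_i − a_i)/3, with x_0 = x:
  x_0 = 13/4;  a_0 = 1;  x_1 = (x_0 − 1)/3 = 3/4
  x_1 = 3/4;  a_1 = 0;  x_2 = (x_1 − 0)/3 = 1/4
  x_2 = 1/4;  a_2 = 1;  x_3 = (x_2 − 1)/3 = -1/4
  x_3 = -1/4;  a_3 = 2;  x_4 = (x_3 − 2)/3 = -3/4
  x_4 = -3/4;  a_4 = 0;  x_5 = (x_4 − 0)/3 = -1/4
Digits: (1, 0, 1, 2, 0).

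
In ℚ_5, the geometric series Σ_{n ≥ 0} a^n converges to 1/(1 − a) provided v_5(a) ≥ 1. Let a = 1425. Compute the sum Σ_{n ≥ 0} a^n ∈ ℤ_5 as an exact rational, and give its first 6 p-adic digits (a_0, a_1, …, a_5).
Σ a^n = 1/(1 − a) = -1/1424;  first 6 digits = (1, 0, 2, 1, 1, 0)

v_5(a) = 2 ≥ 1, so the series converges in ℤ_5 to 1/(1 − a) = 1/(1 − 1425) = -1/1424. Expand this rational in ℤ_5: compute digits iteratively via d_i = x_i mod 5, x_{i+1} = (x_i − d_i)/5. The first 6 digits are (1, 0, 2, 1, 1, 0).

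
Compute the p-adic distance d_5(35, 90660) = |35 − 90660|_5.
d_5(35, 90660) = 1/3125

Step 1 — x − y = 35 − 90660 = -90625. Step 2 — v_5(-90625) = 5 (factor: -90625 = −(5^5 · 29); the sign does not affect v_p). Step 3 — |x − y|_5 = 5^{-5} = 1/3125.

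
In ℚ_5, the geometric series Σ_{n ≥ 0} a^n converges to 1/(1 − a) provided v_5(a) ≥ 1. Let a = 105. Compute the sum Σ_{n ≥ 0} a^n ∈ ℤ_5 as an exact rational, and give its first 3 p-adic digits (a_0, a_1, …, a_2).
Σ a^n = 1/(1 − a) = -1/104;  first 3 digits = (1, 1, 0)

v_5(a) = 1 ≥ 1, so the series converges in ℤ_5 to 1/(1 − a) = 1/(1 − 105) = -1/104. Expand this rational in ℤ_5: compute digits iteratively via d_i = x_i mod 5, x_{i+1} = (x_i − d_i)/5. The first 3 digits are (1, 1, 0).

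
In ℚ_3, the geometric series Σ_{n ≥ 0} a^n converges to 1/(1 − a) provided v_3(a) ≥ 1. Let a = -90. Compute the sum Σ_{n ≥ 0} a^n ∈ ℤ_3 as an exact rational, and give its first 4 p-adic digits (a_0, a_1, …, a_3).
Σ a^n = 1/(1 − a) = 1/91;  first 4 digits = (1, 0, 2, 2)

v_3(a) = 2 ≥ 1, so the series converges in ℤ_3 to 1/(1 − a) = 1/(1 − (-90)) = 1/91. Expand this rational in ℤ_3: compute digits iteratively via d_i = x_i mod 3, x_{i+1} = (x_i − d_i)/3. The first 4 digits are (1, 0, 2, 2).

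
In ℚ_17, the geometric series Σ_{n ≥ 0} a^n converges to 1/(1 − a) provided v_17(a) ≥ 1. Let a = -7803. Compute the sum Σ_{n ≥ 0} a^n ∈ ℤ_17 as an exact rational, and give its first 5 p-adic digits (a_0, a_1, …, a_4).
Σ a^n = 1/(1 − a) = 1/7804;  first 5 digits = (1, 0, 7, 15, 14)

v_17(a) = 2 ≥ 1, so the series converges in ℤ_17 to 1/(1 − a) = 1/(1 − (-7803)) = 1/7804. Expand this rational in ℤ_17: compute digits iteratively via d_i = x_i mod 17, x_{i+1} = (x_i − d_i)/17. The first 5 digits are (1, 0, 7, 15, 14).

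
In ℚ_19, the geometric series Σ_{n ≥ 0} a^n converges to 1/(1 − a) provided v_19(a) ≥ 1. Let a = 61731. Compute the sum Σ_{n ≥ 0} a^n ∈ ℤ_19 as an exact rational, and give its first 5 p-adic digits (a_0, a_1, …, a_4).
Σ a^n = 1/(1 − a) = -1/61730;  first 5 digits = (1, 0, 0, 9, 0)

v_19(a) = 3 ≥ 1, so the series converges in ℤ_19 to 1/(1 − a) = 1/(1 − 61731) = -1/61730. Expand this rational in ℤ_19: compute digits iteratively via d_i = x_i mod 19, x_{i+1} = (x_i − d_i)/19. The first 5 digits are (1, 0, 0, 9, 0).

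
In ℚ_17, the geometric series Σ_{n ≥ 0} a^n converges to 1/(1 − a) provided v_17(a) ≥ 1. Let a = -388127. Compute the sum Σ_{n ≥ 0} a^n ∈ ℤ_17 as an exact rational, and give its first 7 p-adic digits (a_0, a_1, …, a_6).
Σ a^n = 1/(1 − a) = 1/388128;  first 7 digits = (1, 0, 0, 6, 12, 16, 1)

v_17(a) = 3 ≥ 1, so the series converges in ℤ_17 to 1/(1 − a) = 1/(1 − (-388127)) = 1/388128. Expand this rational in ℤ_17: compute digits iteratively via d_i = x_i mod 17, x_{i+1} = (x_i − d_i)/17. The first 7 digits are (1, 0, 0, 6, 12, 16, 1).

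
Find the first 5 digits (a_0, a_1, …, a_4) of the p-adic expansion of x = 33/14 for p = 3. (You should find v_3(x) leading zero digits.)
(a_0, …, a_4) = (0, 1, 1, 2, 2)

v_3(33/14) = 1, so a_0 = ... = a_0 = 0. Factor out: x = 3^1 · u with u = 11/14 a unit in ℤ_3. Expand u iteratively via a_{v+i} = u_i mod 3, u_{i+1} = (u_i − a_{v+i})/3:
  u_0 = 11/14;  a_1 = 1;  u_1 = (u_0 − 1)/3 = -1/14
  u_1 = -1/14;  a_2 = 1;  u_2 = (u_1 − 1)/3 = -5/14
  u_2 = -5/14;  a_3 = 2;  u_3 = (u_2 − 2)/3 = -11/14
  u_3 = -11/14;  a_4 = 2;  u_4 = (u_3 − 2)/3 = -13/14
Digits: (0, 1, 1, 2, 2).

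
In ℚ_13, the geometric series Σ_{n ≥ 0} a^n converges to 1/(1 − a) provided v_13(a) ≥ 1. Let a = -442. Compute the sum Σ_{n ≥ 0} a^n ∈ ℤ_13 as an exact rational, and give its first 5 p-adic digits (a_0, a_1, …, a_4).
Σ a^n = 1/(1 − a) = 1/443;  first 5 digits = (1, 5, 9, 5, 0)

v_13(a) = 1 ≥ 1, so the series converges in ℤ_13 to 1/(1 − a) = 1/(1 − (-442)) = 1/443. Expand this rational in ℤ_13: compute digits iteratively via d_i = x_i mod 13, x_{i+1} = (x_i − d_i)/13. The first 5 digits are (1, 5, 9, 5, 0).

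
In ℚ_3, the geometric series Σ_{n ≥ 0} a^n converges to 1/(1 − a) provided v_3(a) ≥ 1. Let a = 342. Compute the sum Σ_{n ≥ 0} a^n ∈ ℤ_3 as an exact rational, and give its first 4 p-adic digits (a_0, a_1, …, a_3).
Σ a^n = 1/(1 − a) = -1/341;  first 4 digits = (1, 0, 2, 0)

v_3(a) = 2 ≥ 1, so the series converges in ℤ_3 to 1/(1 − a) = 1/(1 − 342) = -1/341. Expand this rational in ℤ_3: compute digits iteratively via d_i = x_i mod 3, x_{i+1} = (x_i − d_i)/3. The first 4 digits are (1, 0, 2, 0).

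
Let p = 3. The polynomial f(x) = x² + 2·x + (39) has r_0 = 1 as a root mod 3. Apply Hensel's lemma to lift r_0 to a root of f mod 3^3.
r_2 = 22 (mod 27)

Hensel: r_{i+1} = r_i − f(r_i)·(f′(r_i))^{-1} mod 3^{i+2}, f′(x) = 2x + 2. Iterate:
  r_0 = 1 (mod 3)
  r_1 = 4 (mod 9)
  r_2 = 22 (mod 27)
Final: r = 22 satisfies f(r) ≡ 0 mod 3^3.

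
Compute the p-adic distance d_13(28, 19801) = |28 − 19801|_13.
d_13(28, 19801) = 1/2197

Step 1 — x − y = 28 − 19801 = -19773. Step 2 — v_13(-19773) = 3 (factor: -19773 = −(13^3 · 9); the sign does not affect v_p). Step 3 — |x − y|_13 = 13^{-3} = 1/2197.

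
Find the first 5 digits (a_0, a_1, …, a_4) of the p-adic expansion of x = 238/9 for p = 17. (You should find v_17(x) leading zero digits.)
(a_0, …, a_4) = (0, 11, 7, 9, 7)

v_17(238/9) = 1, so a_0 = ... = a_0 = 0. Factor out: x = 17^1 · u with u = 14/9 a unit in ℤ_17. Expand u iteratively via a_{v+i} = u_i mod 17, u_{i+1} = (u_i − a_{v+i})/17:
  u_0 = 14/9;  a_1 = 11;  u_1 = (u_0 − 11)/17 = -5/9
  u_1 = -5/9;  a_2 = 7;  u_2 = (u_1 − 7)/17 = -4/9
  u_2 = -4/9;  a_3 = 9;  u_3 = (u_2 − 9)/17 = -5/9
  u_3 = -5/9;  a_4 = 7;  u_4 = (u_3 − 7)/17 = -4/9
Digits: (0, 11, 7, 9, 7).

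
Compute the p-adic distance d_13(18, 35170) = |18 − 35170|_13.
d_13(18, 35170) = 1/2197

Step 1 — x − y = 18 − 35170 = -35152. Step 2 — v_13(-35152) = 3 (factor: -35152 = −(13^3 · 16); the sign does not affect v_p). Step 3 — |x − y|_13 = 13^{-3} = 1/2197.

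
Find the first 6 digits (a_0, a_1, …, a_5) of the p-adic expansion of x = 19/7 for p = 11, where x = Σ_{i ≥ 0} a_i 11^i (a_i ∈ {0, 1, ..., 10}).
(a_0, …, a_5) = (9, 1, 3, 6, 1, 3)

v_11(19/7) = 0 (numerator and denominator both coprime to 11), so x ∈ ℤ_11^×. Compute digits iteratively via a_i = x_i mod 11, x_{i+1} = (x_i − a_i)/11, with x_0 = x:
  x_0 = 19/7;  a_0 = 9;  x_1 = (x_0 − 9)/11 = -4/7
  x_1 = -4/7;  a_1 = 1;  x_2 = (x_1 − 1)/11 = -1/7
  x_2 = -1/7;  a_2 = 3;  x_3 = (x_2 − 3)/11 = -2/7
  x_3 = -2/7;  a_3 = 6;  x_4 = (x_3 − 6)/11 = -4/7
  x_4 = -4/7;  a_4 = 1;  x_5 = (x_4 − 1)/11 = -1/7
  x_5 = -1/7;  a_5 = 3;  x_6 = (x_5 − 3)/11 = -2/7
Digits: (9, 1, 3, 6, 1, 3).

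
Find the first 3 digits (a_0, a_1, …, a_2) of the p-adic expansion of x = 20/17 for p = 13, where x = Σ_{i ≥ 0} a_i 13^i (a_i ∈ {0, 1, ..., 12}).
(a_0, …, a_2) = (5, 2, 9)

v_13(20/17) = 0 (numerator and denominator both coprime to 13), so x ∈ ℤ_13^×. Compute digits iteratively via a_i = x_i mod 13, x_{i+1} = (x_i − a_i)/13, with x_0 = x:
  x_0 = 20/17;  a_0 = 5;  x_1 = (x_0 − 5)/13 = -5/17
  x_1 = -5/17;  a_1 = 2;  x_2 = (x_1 − 2)/13 = -3/17
  x_2 = -3/17;  a_2 = 9;  x_3 = (x_2 − 9)/13 = -12/17
Digits: (5, 2, 9).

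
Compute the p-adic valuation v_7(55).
v_7(55) = 0

v_7(n) is the largest exponent k such that 7^k divides n. Factor out: 55 = 7^0 · 55. (Sign doesn't affect v_p.) So v_7(55) = 0.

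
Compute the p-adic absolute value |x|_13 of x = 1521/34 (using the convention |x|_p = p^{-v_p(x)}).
|1521/34|_13 = 1/169

Step 1 — compute v_13(x) by factoring powers of 13 out of the numerator and denominator: v_13(1521/34) = 2. Step 2 — apply |x|_p = p^{-v_p(x)} = 13^{-2} = 1/169.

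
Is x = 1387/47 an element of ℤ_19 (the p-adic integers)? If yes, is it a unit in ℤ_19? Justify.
x ∈ ℤ_19 but not a unit; v_19(x) = 1 > 0

ℤ_19 = {x ∈ ℚ_19 : v_19(x) ≥ 0} and ℤ_19^× = {x ∈ ℤ_19 : v_19(x) = 0}. Here v_19(1387/47) = v_19(num) − v_19(den) = 1; compare against these criteria.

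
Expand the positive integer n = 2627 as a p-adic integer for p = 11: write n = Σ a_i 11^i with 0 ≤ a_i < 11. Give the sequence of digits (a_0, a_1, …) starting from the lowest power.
(a_0, a_1, …) = (9, 7, 10, 1)

Repeated division by 11 gives the digits low-to-high: 2627 = 9 + 7·11^1 + 10·11^2 + 1·11^3. Digit sequence: (9, 7, 10, 1).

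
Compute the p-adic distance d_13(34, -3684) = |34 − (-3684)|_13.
d_13(34, -3684) = 1/169

Step 1 — x − y = 34 − (-3684) = 3718. Step 2 — v_13(3718) = 2 (factor: 3718 = (13^2 · 22); the sign does not affect v_p). Step 3 — |x − y|_13 = 13^{-2} = 1/169.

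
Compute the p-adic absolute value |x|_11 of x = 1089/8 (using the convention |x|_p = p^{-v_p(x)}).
|1089/8|_11 = 1/121

Step 1 — compute v_11(x) by factoring powers of 11 out of the numerator and denominator: v_11(1089/8) = 2. Step 2 — apply |x|_p = p^{-v_p(x)} = 11^{-2} = 1/121.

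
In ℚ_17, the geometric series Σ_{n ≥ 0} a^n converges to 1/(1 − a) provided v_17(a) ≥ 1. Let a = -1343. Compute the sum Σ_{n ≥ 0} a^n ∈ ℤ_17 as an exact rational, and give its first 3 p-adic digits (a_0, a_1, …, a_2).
Σ a^n = 1/(1 − a) = 1/1344;  first 3 digits = (1, 6, 14)

v_17(a) = 1 ≥ 1, so the series converges in ℤ_17 to 1/(1 − a) = 1/(1 − (-1343)) = 1/1344. Expand this rational in ℤ_17: compute digits iteratively via d_i = x_i mod 17, x_{i+1} = (x_i − d_i)/17. The first 3 digits are (1, 6, 14).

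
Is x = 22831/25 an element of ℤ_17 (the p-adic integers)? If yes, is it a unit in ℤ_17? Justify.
x ∈ ℤ_17 but not a unit; v_17(x) = 2 > 0

ℤ_17 = {x ∈ ℚ_17 : v_17(x) ≥ 0} and ℤ_17^× = {x ∈ ℤ_17 : v_17(x) = 0}. Here v_17(22831/25) = v_17(num) − v_17(den) = 2; compare against these criteria.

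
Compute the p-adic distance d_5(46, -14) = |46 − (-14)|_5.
d_5(46, -14) = 1/5

Step 1 — x − y = 46 − (-14) = 60. Step 2 — v_5(60) = 1 (factor: 60 = (5^1 · 12); the sign does not affect v_p). Step 3 — |x − y|_5 = 5^{-1} = 1/5.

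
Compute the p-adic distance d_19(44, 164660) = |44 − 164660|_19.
d_19(44, 164660) = 1/6859

Step 1 — x − y = 44 − 164660 = -164616. Step 2 — v_19(-164616) = 3 (factor: -164616 = −(19^3 · 24); the sign does not affect v_p). Step 3 — |x − y|_19 = 19^{-3} = 1/6859.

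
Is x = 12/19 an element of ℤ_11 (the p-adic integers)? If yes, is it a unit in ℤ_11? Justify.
x ∈ ℤ_11^× (unit); v_11(x) = 0

ℤ_11 = {x ∈ ℚ_11 : v_11(x) ≥ 0} and ℤ_11^× = {x ∈ ℤ_11 : v_11(x) = 0}. Here v_11(12/19) = v_11(num) − v_11(den) = 0; compare against these criteria.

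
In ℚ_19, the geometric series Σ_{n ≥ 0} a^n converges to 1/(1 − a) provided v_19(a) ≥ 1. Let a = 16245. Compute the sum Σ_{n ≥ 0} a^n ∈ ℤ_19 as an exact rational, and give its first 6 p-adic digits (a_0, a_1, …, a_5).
Σ a^n = 1/(1 − a) = -1/16244;  first 6 digits = (1, 0, 7, 2, 11, 11)

v_19(a) = 2 ≥ 1, so the series converges in ℤ_19 to 1/(1 − a) = 1/(1 − 16245) = -1/16244. Expand this rational in ℤ_19: compute digits iteratively via d_i = x_i mod 19, x_{i+1} = (x_i − d_i)/19. The first 6 digits are (1, 0, 7, 2, 11, 11).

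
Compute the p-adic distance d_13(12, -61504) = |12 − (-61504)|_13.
d_13(12, -61504) = 1/2197

Step 1 — x − y = 12 − (-61504) = 61516. Step 2 — v_13(61516) = 3 (factor: 61516 = (13^3 · 28); the sign does not affect v_p). Step 3 — |x − y|_13 = 13^{-3} = 1/2197.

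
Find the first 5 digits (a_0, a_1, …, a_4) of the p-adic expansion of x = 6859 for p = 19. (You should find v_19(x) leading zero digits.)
(a_0, …, a_4) = (0, 0, 0, 1, 0)

v_19(6859) = 3, so a_0 = ... = a_2 = 0. Factor out: x = 19^3 · u with u = 1 a unit in ℤ_19. Expand u iteratively via a_{v+i} = u_i mod 19, u_{i+1} = (u_i − a_{v+i})/19:
  u_0 = 1;  a_3 = 1;  u_1 = (u_0 − 1)/19 = 0
  u_1 = 0;  a_4 = 0;  u_2 = (u_1 − 0)/19 = 0
Digits: (0, 0, 0, 1, 0).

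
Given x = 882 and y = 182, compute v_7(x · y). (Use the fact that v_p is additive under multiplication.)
v_7(160524) = 3

v_p(x) = 2 (factor: 882 = 7^2 · 18); v_p(y) = 1 (factor: 182 = 7^1 · 26). Additivity: v_p(xy) = v_p(x) + v_p(y) = 2 + 1 = 3. (Direct check: xy = 160524 = 7^3 · (468).)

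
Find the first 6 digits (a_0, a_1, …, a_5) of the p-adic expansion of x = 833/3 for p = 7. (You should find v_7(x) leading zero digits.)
(a_0, …, a_5) = (0, 0, 1, 3, 2, 2)

v_7(833/3) = 2, so a_0 = ... = a_1 = 0. Factor out: x = 7^2 · u with u = 17/3 a unit in ℤ_7. Expand u iteratively via a_{v+i} = u_i mod 7, u_{i+1} = (u_i − a_{v+i})/7:
  u_0 = 17/3;  a_2 = 1;  u_1 = (u_0 − 1)/7 = 2/3
  u_1 = 2/3;  a_3 = 3;  u_2 = (u_1 − 3)/7 = -1/3
  u_2 = -1/3;  a_4 = 2;  u_3 = (u_2 − 2)/7 = -1/3
  u_3 = -1/3;  a_5 = 2;  u_4 = (u_3 − 2)/7 = -1/3
Digits: (0, 0, 1, 3, 2, 2).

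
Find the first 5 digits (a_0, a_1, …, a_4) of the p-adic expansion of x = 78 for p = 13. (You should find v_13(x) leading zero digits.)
(a_0, …, a_4) = (0, 6, 0, 0, 0)

v_13(78) = 1, so a_0 = ... = a_0 = 0. Factor out: x = 13^1 · u with u = 6 a unit in ℤ_13. Expand u iteratively via a_{v+i} = u_i mod 13, u_{i+1} = (u_i − a_{v+i})/13:
  u_0 = 6;  a_1 = 6;  u_1 = (u_0 − 6)/13 = 0
  u_1 = 0;  a_2 = 0;  u_2 = (u_1 − 0)/13 = 0
  u_2 = 0;  a_3 = 0;  u_3 = (u_2 − 0)/13 = 0
  u_3 = 0;  a_4 = 0;  u_4 = (u_3 − 0)/13 = 0
Digits: (0, 6, 0, 0, 0).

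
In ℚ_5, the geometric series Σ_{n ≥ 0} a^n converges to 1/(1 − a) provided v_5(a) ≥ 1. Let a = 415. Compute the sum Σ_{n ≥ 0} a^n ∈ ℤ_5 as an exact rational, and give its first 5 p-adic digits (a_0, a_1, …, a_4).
Σ a^n = 1/(1 − a) = -1/414;  first 5 digits = (1, 3, 0, 3, 4)

v_5(a) = 1 ≥ 1, so the series converges in ℤ_5 to 1/(1 − a) = 1/(1 − 415) = -1/414. Expand this rational in ℤ_5: compute digits iteratively via d_i = x_i mod 5, x_{i+1} = (x_i − d_i)/5. The first 5 digits are (1, 3, 0, 3, 4).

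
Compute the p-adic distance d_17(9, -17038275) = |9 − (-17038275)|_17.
d_17(9, -17038275) = 1/1419857

Step 1 — x − y = 9 − (-17038275) = 17038284. Step 2 — v_17(17038284) = 5 (factor: 17038284 = (17^5 · 12); the sign does not affect v_p). Step 3 — |x − y|_17 = 17^{-5} = 1/1419857.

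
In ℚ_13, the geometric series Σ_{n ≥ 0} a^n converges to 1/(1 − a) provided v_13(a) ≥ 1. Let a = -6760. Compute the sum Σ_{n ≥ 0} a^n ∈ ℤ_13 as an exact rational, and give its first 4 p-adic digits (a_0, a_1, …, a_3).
Σ a^n = 1/(1 − a) = 1/6761;  first 4 digits = (1, 0, 12, 9)

v_13(a) = 2 ≥ 1, so the series converges in ℤ_13 to 1/(1 − a) = 1/(1 − (-6760)) = 1/6761. Expand this rational in ℤ_13: compute digits iteratively via d_i = x_i mod 13, x_{i+1} = (x_i − d_i)/13. The first 4 digits are (1, 0, 12, 9).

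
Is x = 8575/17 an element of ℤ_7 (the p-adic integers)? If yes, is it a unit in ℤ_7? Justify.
x ∈ ℤ_7 but not a unit; v_7(x) = 3 > 0

ℤ_7 = {x ∈ ℚ_7 : v_7(x) ≥ 0} and ℤ_7^× = {x ∈ ℤ_7 : v_7(x) = 0}. Here v_7(8575/17) = v_7(num) − v_7(den) = 3; compare against these criteria.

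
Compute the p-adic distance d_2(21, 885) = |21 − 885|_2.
d_2(21, 885) = 1/32

Step 1 — x − y = 21 − 885 = -864. Step 2 — v_2(-864) = 5 (factor: -864 = −(2^5 · 27); the sign does not affect v_p). Step 3 — |x − y|_2 = 2^{-5} = 1/32.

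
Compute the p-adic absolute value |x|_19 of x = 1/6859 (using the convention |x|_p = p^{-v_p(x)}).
|1/6859|_19 = 6859

Step 1 — compute v_19(x) by factoring powers of 19 out of the numerator and denominator: v_19(1/6859) = -3. Step 2 — apply |x|_p = p^{-v_p(x)} = 19^{3} = 6859.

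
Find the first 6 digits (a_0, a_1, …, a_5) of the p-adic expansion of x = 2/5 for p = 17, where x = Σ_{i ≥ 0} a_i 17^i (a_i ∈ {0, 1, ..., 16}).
(a_0, …, a_5) = (14, 6, 3, 10, 13, 6)

v_17(2/5) = 0 (numerator and denominator both coprime to 17), so x ∈ ℤ_17^×. Compute digits iteratively via a_i = x_i mod 17, x_{i+1} = (x_i − a_i)/17, with x_0 = x:
  x_0 = 2/5;  a_0 = 14;  x_1 = (x_0 − 14)/17 = -4/5
  x_1 = -4/5;  a_1 = 6;  x_2 = (x_1 − 6)/17 = -2/5
  x_2 = -2/5;  a_2 = 3;  x_3 = (x_2 − 3)/17 = -1/5
  x_3 = -1/5;  a_3 = 10;  x_4 = (x_3 − 10)/17 = -3/5
  x_4 = -3/5;  a_4 = 13;  x_5 = (x_4 − 13)/17 = -4/5
  x_5 = -4/5;  a_5 = 6;  x_6 = (x_5 − 6)/17 = -2/5
Digits: (14, 6, 3, 10, 13, 6).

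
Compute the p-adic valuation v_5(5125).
v_5(5125) = 3

v_5(n) is the largest exponent k such that 5^k divides n. Factor out: 5125 = 5^3 · 41. (Sign doesn't affect v_p.) So v_5(5125) = 3.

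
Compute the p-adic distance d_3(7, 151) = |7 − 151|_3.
d_3(7, 151) = 1/9

Step 1 — x − y = 7 − 151 = -144. Step 2 — v_3(-144) = 2 (factor: -144 = −(3^2 · 16); the sign does not affect v_p). Step 3 — |x − y|_3 = 3^{-2} = 1/9.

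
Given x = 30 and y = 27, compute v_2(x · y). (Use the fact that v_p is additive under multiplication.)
v_2(810) = 1

v_p(x) = 1 (factor: 30 = 2^1 · 15); v_p(y) = 0 (factor: 27 = 2^0 · 27). Additivity: v_p(xy) = v_p(x) + v_p(y) = 1 + 0 = 1. (Direct check: xy = 810 = 2^1 · (405).)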